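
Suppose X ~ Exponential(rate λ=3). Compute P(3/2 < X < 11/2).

P(3/2 < X < 11/2) = ∫_{3/2}^{11/2} f(x) dx
where f(x) = 3 e^{- 3 x}
= - \frac{1 - e^{12}}{e^{\frac{33}{2}}}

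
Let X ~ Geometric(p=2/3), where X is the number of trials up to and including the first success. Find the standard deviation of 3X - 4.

For X ~ Geometric(p=2/3), where X is the number of trials up to and including the first success:
Var(X) = \frac{3}{4}
SD(X) = √(Var(X)) = √(\frac{3}{4}) = \frac{\sqrt{3}}{2}
SD(3X - 4) = |3| × SD(X) = 3 × \frac{\sqrt{3}}{2} = \frac{3 \sqrt{3}}{2}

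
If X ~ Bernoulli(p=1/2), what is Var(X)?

For X ~ Bernoulli(p=1/2):
Var(X) = \frac{1}{4}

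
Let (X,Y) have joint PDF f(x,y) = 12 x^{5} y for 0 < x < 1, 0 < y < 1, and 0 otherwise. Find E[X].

E[X] = ∫_0^1 ∫_0^1 x × f(x,y) dy dx
= ∫_0^1 ∫_0^1 x × (12 x^{5} y) dy dx
= \frac{6}{7}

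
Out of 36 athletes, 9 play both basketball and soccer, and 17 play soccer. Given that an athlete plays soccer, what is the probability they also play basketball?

P(A ∩ B) = 9/36 = 1/4
P(B) = 17/36
P(A|B) = P(A ∩ B) / P(B) = (1/4) / (17/36) = 9/17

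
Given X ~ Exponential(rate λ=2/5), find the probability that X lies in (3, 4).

P(3 < X < 4) = ∫_{3}^{4} f(x) dx
where f(x) = \frac{2 e^{- \frac{2 x}{5}}}{5}
= - \frac{1 - e^{\frac{2}{5}}}{e^{\frac{8}{5}}}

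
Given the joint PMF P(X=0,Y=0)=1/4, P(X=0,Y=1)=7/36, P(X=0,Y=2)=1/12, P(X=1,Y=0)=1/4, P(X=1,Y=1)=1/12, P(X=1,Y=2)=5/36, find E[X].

First find marginal of X:
P(X=0) = 19/36
P(X=1) = 17/36
E[X] = 0 × 19/36 + 1 × 17/36 = 17/36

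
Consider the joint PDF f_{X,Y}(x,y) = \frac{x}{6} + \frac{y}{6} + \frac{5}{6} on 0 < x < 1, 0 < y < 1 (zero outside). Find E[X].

E[X] = ∫_0^1 ∫_0^1 x × f(x,y) dy dx
= ∫_0^1 ∫_0^1 x × (\frac{x}{6} + \frac{y}{6} + \frac{5}{6}) dy dx
= \frac{37}{72}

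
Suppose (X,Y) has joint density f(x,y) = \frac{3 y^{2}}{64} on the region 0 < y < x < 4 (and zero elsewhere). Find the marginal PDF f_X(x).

f_X(x) = ∫_0^x \frac{3 y^{2}}{64} dy = \frac{x^{3}}{64}
for 0 < x < 4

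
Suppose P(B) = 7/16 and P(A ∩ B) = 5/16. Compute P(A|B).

P(A|B) = P(A ∩ B) / P(B)
= (5/16) / (7/16)
= 5/7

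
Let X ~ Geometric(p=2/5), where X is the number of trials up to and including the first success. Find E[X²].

Using the identity E[X²] = Var(X) + (E[X])²:
E[X] = \frac{5}{2}
Var(X) = \frac{15}{4}
E[X²] = \frac{15}{4} + (\frac{5}{2})²
= 10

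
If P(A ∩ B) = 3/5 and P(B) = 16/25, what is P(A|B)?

P(A|B) = P(A ∩ B) / P(B)
= (3/5) / (16/25)
= 15/16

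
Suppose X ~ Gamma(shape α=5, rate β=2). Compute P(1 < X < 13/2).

P(1 < X < 13/2) = ∫_{1}^{13/2} f(x) dx
where f(x) = \frac{4 x^{4} e^{- 2 x}}{3}
= \frac{-39713 + 168 e^{11}}{24 e^{13}}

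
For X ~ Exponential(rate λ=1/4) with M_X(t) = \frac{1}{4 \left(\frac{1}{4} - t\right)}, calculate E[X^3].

To find E[X^3], compute M^(3)(0):
M^(1)(t) = \frac{1}{4 \left(\frac{1}{4} - t\right)^{2}}
M^(2)(t) = \frac{1}{2 \left(\frac{1}{4} - t\right)^{3}}
M^(3)(t) = \frac{3}{2 \left(\frac{1}{4} - t\right)^{4}}
M^(3)(0) = 384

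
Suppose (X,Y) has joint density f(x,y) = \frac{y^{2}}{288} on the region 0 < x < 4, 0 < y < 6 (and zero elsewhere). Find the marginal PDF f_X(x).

f_X(x) = ∫_0^6 f(x,y) dy
= ∫_0^6 \frac{y^{2}}{288} dy
= \frac{1}{4} for 0 < x < 4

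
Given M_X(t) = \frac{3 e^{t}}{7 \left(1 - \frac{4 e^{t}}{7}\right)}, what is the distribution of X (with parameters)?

The MGF M(t) = \frac{3 e^{t}}{7 \left(1 - \frac{4 e^{t}}{7}\right)} is the standard form for the Geometric distribution.
Comparing with the known MGF formula identifies: Geometric(p=3/7), X = trial number of first success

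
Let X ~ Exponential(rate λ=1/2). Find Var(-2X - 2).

For X ~ Exponential(rate λ=1/2):
Var(X) = 4
Var(-2X - 2) = (-2)² × Var(X) = 4 × 4 = 16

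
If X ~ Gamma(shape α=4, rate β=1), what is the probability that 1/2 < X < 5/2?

P(1/2 < X < 5/2) = ∫_{1/2}^{5/2} f(x) dx
where f(x) = \frac{x^{3} e^{- x}}{6}
= \frac{-443 + 79 e^{2}}{48 e^{\frac{5}{2}}}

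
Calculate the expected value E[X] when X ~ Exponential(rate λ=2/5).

For X ~ Exponential(rate λ=2/5), the expected value is:
E[X] = \frac{5}{2}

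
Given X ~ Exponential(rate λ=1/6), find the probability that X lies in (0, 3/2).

P(0 < X < 3/2) = ∫_{0}^{3/2} f(x) dx
where f(x) = \frac{e^{- \frac{x}{6}}}{6}
= 1 - e^{- \frac{1}{4}}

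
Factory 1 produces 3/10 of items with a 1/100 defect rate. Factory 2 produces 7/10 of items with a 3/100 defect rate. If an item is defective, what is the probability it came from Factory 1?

Using Bayes' theorem:
P(F1) = 3/10, P(D|F1) = 1/100
P(F2) = 7/10, P(D|F2) = 3/100
P(D) = P(D|F1)P(F1) + P(D|F2)P(F2)
     = \frac{3}{125}
P(F1|D) = P(D|F1)P(F1) / P(D)
= \frac{1}{8}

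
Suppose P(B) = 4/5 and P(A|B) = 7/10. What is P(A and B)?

By definition, P(A|B) = P(A ∩ B) / P(B)
So P(A ∩ B) = P(A|B) × P(B)
= 7/10 × 4/5
= 14/25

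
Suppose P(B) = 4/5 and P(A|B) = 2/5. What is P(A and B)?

By definition, P(A|B) = P(A ∩ B) / P(B)
So P(A ∩ B) = P(A|B) × P(B)
= 2/5 × 4/5
= 8/25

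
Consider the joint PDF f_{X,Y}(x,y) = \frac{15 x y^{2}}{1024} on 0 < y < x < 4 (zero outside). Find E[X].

f_X(x) = ∫_0^x \frac{15 x y^{2}}{1024} dy = \frac{5 x^{4}}{1024}
E[X] = ∫_0^4 x × (\frac{5 x^{4}}{1024}) dx = \frac{10}{3}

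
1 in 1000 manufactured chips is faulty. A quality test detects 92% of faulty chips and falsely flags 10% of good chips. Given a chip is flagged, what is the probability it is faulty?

Let D = the rare event, + = positive/flagged.
P(D) = 1/1000
P(+|D) = 92/100 = 23/25
P(+|D') = 10/100 = 1/10
P(+) = P(+|D)P(D) + P(+|D')P(D')
     = \frac{23}{25} × \frac{1}{1000} + \frac{1}{10} × \frac{999}{1000}
     = \frac{5041}{50000}
P(D|+) = P(+|D)P(D)/P(+) = \frac{46}{5041}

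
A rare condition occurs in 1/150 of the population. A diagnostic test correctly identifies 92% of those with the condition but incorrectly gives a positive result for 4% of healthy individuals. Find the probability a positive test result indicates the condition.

Let D = the rare event, + = positive/flagged.
P(D) = 1/150
P(+|D) = 92/100 = 23/25
P(+|D') = 4/100 = 1/25
P(+) = P(+|D)P(D) + P(+|D')P(D')
     = \frac{23}{25} × \frac{1}{150} + \frac{1}{25} × \frac{149}{150}
     = \frac{86}{1875}
P(D|+) = P(+|D)P(D)/P(+) = \frac{23}{172}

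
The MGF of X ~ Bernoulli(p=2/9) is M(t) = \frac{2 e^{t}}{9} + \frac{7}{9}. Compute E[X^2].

To find E[X^2], compute M^(2)(0):
M^(1)(t) = \frac{2 e^{t}}{9}
M^(2)(t) = \frac{2 e^{t}}{9}
M^(2)(0) = \frac{2}{9}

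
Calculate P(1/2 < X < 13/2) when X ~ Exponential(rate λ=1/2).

P(1/2 < X < 13/2) = ∫_{1/2}^{13/2} f(x) dx
where f(x) = \frac{e^{- \frac{x}{2}}}{2}
= - \frac{1 - e^{3}}{e^{\frac{13}{4}}}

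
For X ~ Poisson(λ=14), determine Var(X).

For X ~ Poisson(λ=14):
Var(X) = 14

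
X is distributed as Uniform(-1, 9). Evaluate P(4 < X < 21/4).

P(4 < X < 21/4) = ∫_{4}^{21/4} f(x) dx
where f(x) = \frac{1}{10}
= \frac{1}{8}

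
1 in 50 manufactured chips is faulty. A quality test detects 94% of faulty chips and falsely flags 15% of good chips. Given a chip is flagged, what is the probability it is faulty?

Let D = the rare event, + = positive/flagged.
P(D) = 1/50
P(+|D) = 94/100 = 47/50
P(+|D') = 15/100 = 3/20
P(+) = P(+|D)P(D) + P(+|D')P(D')
     = \frac{47}{50} × \frac{1}{50} + \frac{3}{20} × \frac{49}{50}
     = \frac{829}{5000}
P(D|+) = P(+|D)P(D)/P(+) = \frac{94}{829}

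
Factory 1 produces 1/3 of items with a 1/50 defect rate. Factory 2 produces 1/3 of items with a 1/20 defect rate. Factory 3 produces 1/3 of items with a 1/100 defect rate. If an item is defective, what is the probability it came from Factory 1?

Using Bayes' theorem:
P(F1) = 1/3, P(D|F1) = 1/50
P(F2) = 1/3, P(D|F2) = 1/20
P(F3) = 1/3, P(D|F3) = 1/100
P(D) = P(D|F1)P(F1) + P(D|F2)P(F2) + P(D|F3)P(F3)
     = \frac{2}{75}
P(F1|D) = P(D|F1)P(F1) / P(D)
= \frac{1}{4}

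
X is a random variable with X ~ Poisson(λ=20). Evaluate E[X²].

Using the identity E[X²] = Var(X) + (E[X])²:
E[X] = 20
Var(X) = 20
E[X²] = 20 + (20)²
= 420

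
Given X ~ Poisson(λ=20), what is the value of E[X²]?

Using the identity E[X²] = Var(X) + (E[X])²:
E[X] = 20
Var(X) = 20
E[X²] = 20 + (20)²
= 420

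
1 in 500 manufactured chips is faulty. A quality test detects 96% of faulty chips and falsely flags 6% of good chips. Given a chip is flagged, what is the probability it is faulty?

Let D = the rare event, + = positive/flagged.
P(D) = 1/500
P(+|D) = 96/100 = 24/25
P(+|D') = 6/100 = 3/50
P(+) = P(+|D)P(D) + P(+|D')P(D')
     = \frac{24}{25} × \frac{1}{500} + \frac{3}{50} × \frac{499}{500}
     = \frac{309}{5000}
P(D|+) = P(+|D)P(D)/P(+) = \frac{16}{515}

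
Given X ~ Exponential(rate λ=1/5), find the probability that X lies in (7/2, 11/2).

P(7/2 < X < 11/2) = ∫_{7/2}^{11/2} f(x) dx
where f(x) = \frac{e^{- \frac{x}{5}}}{5}
= - \frac{1 - e^{\frac{2}{5}}}{e^{\frac{11}{10}}}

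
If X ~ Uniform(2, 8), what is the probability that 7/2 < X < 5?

P(7/2 < X < 5) = ∫_{7/2}^{5} f(x) dx
where f(x) = \frac{1}{6}
= \frac{1}{4}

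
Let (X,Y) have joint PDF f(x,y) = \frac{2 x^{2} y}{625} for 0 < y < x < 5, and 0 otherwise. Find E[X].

f_X(x) = ∫_0^x \frac{2 x^{2} y}{625} dy = \frac{x^{4}}{625}
E[X] = ∫_0^5 x × (\frac{x^{4}}{625}) dx = \frac{25}{6}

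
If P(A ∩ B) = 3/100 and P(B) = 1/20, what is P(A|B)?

P(A|B) = P(A ∩ B) / P(B)
= (3/100) / (1/20)
= 3/5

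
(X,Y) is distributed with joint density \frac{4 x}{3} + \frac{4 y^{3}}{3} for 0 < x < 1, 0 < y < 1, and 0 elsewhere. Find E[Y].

E[Y] = ∫_0^1 ∫_0^1 y × f(x,y) dx dy
= \frac{3}{5}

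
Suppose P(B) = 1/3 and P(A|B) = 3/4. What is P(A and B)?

By definition, P(A|B) = P(A ∩ B) / P(B)
So P(A ∩ B) = P(A|B) × P(B)
= 3/4 × 1/3
= 1/4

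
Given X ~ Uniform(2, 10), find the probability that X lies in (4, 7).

P(4 < X < 7) = ∫_{4}^{7} f(x) dx
where f(x) = \frac{1}{8}
= \frac{3}{8}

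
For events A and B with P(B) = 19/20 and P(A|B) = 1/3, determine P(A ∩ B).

By definition, P(A|B) = P(A ∩ B) / P(B)
So P(A ∩ B) = P(A|B) × P(B)
= 1/3 × 19/20
= 19/60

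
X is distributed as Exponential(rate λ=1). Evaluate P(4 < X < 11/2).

P(4 < X < 11/2) = ∫_{4}^{11/2} f(x) dx
where f(x) = e^{- x}
= - \frac{1}{e^{\frac{11}{2}}} + e^{-4}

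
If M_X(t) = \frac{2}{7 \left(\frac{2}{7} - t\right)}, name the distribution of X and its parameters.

The MGF M(t) = \frac{2}{7 \left(\frac{2}{7} - t\right)} is the standard form for the Exponential distribution.
Comparing with the known MGF formula identifies: Exponential(rate λ=2/7)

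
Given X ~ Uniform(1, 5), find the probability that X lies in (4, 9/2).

P(4 < X < 9/2) = ∫_{4}^{9/2} f(x) dx
where f(x) = \frac{1}{4}
= \frac{1}{8}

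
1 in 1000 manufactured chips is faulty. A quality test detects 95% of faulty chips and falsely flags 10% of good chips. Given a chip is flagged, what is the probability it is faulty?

Let D = the rare event, + = positive/flagged.
P(D) = 1/1000
P(+|D) = 95/100 = 19/20
P(+|D') = 10/100 = 1/10
P(+) = P(+|D)P(D) + P(+|D')P(D')
     = \frac{19}{20} × \frac{1}{1000} + \frac{1}{10} × \frac{999}{1000}
     = \frac{2017}{20000}
P(D|+) = P(+|D)P(D)/P(+) = \frac{19}{2017}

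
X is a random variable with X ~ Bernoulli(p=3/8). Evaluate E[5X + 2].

For X ~ Bernoulli(p=3/8):
E[X] = \frac{3}{8}
E[5X + 2] = 5 × E[X] + 2 = \frac{31}{8}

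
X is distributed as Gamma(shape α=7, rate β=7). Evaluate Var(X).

For X ~ Gamma(shape α=7, rate β=7):
Var(X) = \frac{1}{7}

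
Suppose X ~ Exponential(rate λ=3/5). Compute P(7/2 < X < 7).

P(7/2 < X < 7) = ∫_{7/2}^{7} f(x) dx
where f(x) = \frac{3 e^{- \frac{3 x}{5}}}{5}
= - \frac{1}{e^{\frac{21}{5}}} + e^{- \frac{21}{10}}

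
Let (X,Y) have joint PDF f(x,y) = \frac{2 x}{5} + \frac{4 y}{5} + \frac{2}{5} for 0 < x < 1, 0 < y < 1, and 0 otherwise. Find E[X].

E[X] = ∫_0^1 ∫_0^1 x × f(x,y) dy dx
= ∫_0^1 ∫_0^1 x × (\frac{2 x}{5} + \frac{4 y}{5} + \frac{2}{5}) dy dx
= \frac{8}{15}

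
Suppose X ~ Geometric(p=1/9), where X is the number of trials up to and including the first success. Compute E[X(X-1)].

E[X(X-1)] = E[X² - X] = E[X²] - E[X]
E[X] = 9
E[X²] = Var(X) + (E[X])² = 72 + (9)² = 153
E[X(X-1)] = 153 - 9 = 144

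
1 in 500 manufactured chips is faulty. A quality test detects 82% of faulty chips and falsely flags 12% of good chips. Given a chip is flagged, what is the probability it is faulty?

Let D = the rare event, + = positive/flagged.
P(D) = 1/500
P(+|D) = 82/100 = 41/50
P(+|D') = 12/100 = 3/25
P(+) = P(+|D)P(D) + P(+|D')P(D')
     = \frac{41}{50} × \frac{1}{500} + \frac{3}{25} × \frac{499}{500}
     = \frac{607}{5000}
P(D|+) = P(+|D)P(D)/P(+) = \frac{41}{3035}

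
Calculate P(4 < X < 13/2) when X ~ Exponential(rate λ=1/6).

P(4 < X < 13/2) = ∫_{4}^{13/2} f(x) dx
where f(x) = \frac{e^{- \frac{x}{6}}}{6}
= - \frac{1}{e^{\frac{13}{12}}} + e^{- \frac{2}{3}}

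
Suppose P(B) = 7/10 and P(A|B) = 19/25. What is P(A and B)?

By definition, P(A|B) = P(A ∩ B) / P(B)
So P(A ∩ B) = P(A|B) × P(B)
= 19/25 × 7/10
= 133/250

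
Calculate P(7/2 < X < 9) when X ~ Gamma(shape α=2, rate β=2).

P(7/2 < X < 9) = ∫_{7/2}^{9} f(x) dx
where f(x) = 4 x e^{- 2 x}
= \frac{-19 + 8 e^{11}}{e^{18}}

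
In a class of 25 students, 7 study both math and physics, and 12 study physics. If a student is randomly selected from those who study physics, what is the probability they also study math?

P(A ∩ B) = 7/25
P(B) = 12/25
P(A|B) = P(A ∩ B) / P(B) = (7/25) / (12/25) = 7/12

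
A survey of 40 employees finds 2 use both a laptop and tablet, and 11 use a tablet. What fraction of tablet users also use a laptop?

P(A ∩ B) = 2/40 = 1/20
P(B) = 11/40
P(A|B) = P(A ∩ B) / P(B) = (1/20) / (11/40) = 2/11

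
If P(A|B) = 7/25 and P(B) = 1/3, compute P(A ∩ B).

By definition, P(A|B) = P(A ∩ B) / P(B)
So P(A ∩ B) = P(A|B) × P(B)
= 7/25 × 1/3
= 7/75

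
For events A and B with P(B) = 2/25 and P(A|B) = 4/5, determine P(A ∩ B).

By definition, P(A|B) = P(A ∩ B) / P(B)
So P(A ∩ B) = P(A|B) × P(B)
= 4/5 × 2/25
= 8/125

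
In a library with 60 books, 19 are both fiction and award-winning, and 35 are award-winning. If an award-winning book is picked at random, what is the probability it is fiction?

P(A ∩ B) = 19/60
P(B) = 35/60 = 7/12
P(A|B) = P(A ∩ B) / P(B) = (19/60) / (7/12) = 19/35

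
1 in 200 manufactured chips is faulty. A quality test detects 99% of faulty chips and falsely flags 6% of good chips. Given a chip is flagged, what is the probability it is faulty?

Let D = the rare event, + = positive/flagged.
P(D) = 1/200
P(+|D) = 99/100
P(+|D') = 6/100 = 3/50
P(+) = P(+|D)P(D) + P(+|D')P(D')
     = \frac{99}{100} × \frac{1}{200} + \frac{3}{50} × \frac{199}{200}
     = \frac{1293}{20000}
P(D|+) = P(+|D)P(D)/P(+) = \frac{33}{431}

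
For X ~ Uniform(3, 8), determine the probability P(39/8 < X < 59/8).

P(39/8 < X < 59/8) = ∫_{39/8}^{59/8} f(x) dx
where f(x) = \frac{1}{5}
= \frac{1}{2}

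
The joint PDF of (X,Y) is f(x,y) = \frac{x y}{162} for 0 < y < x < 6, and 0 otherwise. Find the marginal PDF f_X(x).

f_X(x) = ∫_0^x \frac{x y}{162} dy = \frac{x^{3}}{324}
for 0 < x < 6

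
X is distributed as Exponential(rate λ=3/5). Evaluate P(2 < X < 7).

P(2 < X < 7) = ∫_{2}^{7} f(x) dx
where f(x) = \frac{3 e^{- \frac{3 x}{5}}}{5}
= - \frac{1 - e^{3}}{e^{\frac{21}{5}}}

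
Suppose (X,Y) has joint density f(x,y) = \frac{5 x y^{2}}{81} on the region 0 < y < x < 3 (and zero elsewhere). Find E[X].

f_X(x) = ∫_0^x \frac{5 x y^{2}}{81} dy = \frac{5 x^{4}}{243}
E[X] = ∫_0^3 x × (\frac{5 x^{4}}{243}) dx = \frac{5}{2}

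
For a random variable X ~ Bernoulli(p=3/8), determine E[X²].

Using the identity E[X²] = Var(X) + (E[X])²:
E[X] = \frac{3}{8}
Var(X) = \frac{15}{64}
E[X²] = \frac{15}{64} + (\frac{3}{8})²
= \frac{3}{8}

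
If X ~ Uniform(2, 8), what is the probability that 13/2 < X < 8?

P(13/2 < X < 8) = ∫_{13/2}^{8} f(x) dx
where f(x) = \frac{1}{6}
= \frac{1}{4}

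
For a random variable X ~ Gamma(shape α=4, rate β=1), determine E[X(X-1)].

E[X(X-1)] = E[X² - X] = E[X²] - E[X]
E[X] = 4
E[X²] = Var(X) + (E[X])² = 4 + (4)² = 20
E[X(X-1)] = 20 - 4 = 16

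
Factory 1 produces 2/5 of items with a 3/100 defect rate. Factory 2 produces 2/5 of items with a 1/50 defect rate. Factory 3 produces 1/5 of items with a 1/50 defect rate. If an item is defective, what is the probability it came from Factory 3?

Using Bayes' theorem:
P(F1) = 2/5, P(D|F1) = 3/100
P(F2) = 2/5, P(D|F2) = 1/50
P(F3) = 1/5, P(D|F3) = 1/50
P(D) = P(D|F1)P(F1) + P(D|F2)P(F2) + P(D|F3)P(F3)
     = \frac{3}{125}
P(F3|D) = P(D|F3)P(F3) / P(D)
= \frac{1}{6}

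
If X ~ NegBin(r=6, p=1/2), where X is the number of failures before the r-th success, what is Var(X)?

For X ~ NegBin(r=6, p=1/2), where X is the number of failures before the r-th success:
Var(X) = 12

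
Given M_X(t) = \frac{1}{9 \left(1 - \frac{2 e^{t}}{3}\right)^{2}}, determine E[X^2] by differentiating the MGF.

To find E[X^2], compute M^(2)(0):
M^(1)(t) = \frac{4 e^{t}}{27 \left(1 - \frac{2 e^{t}}{3}\right)^{3}}
M^(2)(t) = \frac{4 e^{t}}{27 \left(1 - \frac{2 e^{t}}{3}\right)^{3}} + \frac{8 e^{2 t}}{27 \left(1 - \frac{2 e^{t}}{3}\right)^{4}}
M^(2)(0) = 28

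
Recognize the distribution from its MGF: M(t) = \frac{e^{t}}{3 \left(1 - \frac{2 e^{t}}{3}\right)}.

The MGF M(t) = \frac{e^{t}}{3 \left(1 - \frac{2 e^{t}}{3}\right)} is the standard form for the Geometric distribution.
Comparing with the known MGF formula identifies: Geometric(p=1/3), X = trial number of first success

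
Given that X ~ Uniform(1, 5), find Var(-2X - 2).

For X ~ Uniform(1, 5):
Var(X) = \frac{4}{3}
Var(-2X - 2) = (-2)² × Var(X) = 4 × \frac{4}{3} = \frac{16}{3}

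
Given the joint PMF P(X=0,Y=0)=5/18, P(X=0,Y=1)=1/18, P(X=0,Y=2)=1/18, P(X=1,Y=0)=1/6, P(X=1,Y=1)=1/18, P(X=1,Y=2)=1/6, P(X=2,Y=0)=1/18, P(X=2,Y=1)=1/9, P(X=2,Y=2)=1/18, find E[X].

First find marginal of X:
P(X=0) = 7/18
P(X=1) = 7/18
P(X=2) = 2/9
E[X] = 0 × 7/18 + 1 × 7/18 + 2 × 2/9 = 5/6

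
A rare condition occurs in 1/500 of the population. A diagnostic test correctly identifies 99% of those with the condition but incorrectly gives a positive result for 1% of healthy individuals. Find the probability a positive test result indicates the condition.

Let D = the rare event, + = positive/flagged.
P(D) = 1/500
P(+|D) = 99/100
P(+|D') = 1/100
P(+) = P(+|D)P(D) + P(+|D')P(D')
     = \frac{99}{100} × \frac{1}{500} + \frac{1}{100} × \frac{499}{500}
     = \frac{299}{25000}
P(D|+) = P(+|D)P(D)/P(+) = \frac{99}{598}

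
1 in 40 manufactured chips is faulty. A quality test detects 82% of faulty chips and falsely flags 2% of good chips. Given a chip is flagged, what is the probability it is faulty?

Let D = the rare event, + = positive/flagged.
P(D) = 1/40
P(+|D) = 82/100 = 41/50
P(+|D') = 2/100 = 1/50
P(+) = P(+|D)P(D) + P(+|D')P(D')
     = \frac{41}{50} × \frac{1}{40} + \frac{1}{50} × \frac{39}{40}
     = \frac{1}{25}
P(D|+) = P(+|D)P(D)/P(+) = \frac{41}{80}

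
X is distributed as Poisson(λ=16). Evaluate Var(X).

For X ~ Poisson(λ=16):
Var(X) = 16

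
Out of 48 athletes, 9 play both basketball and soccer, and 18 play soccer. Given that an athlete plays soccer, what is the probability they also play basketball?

P(A ∩ B) = 9/48 = 3/16
P(B) = 18/48 = 3/8
P(A|B) = P(A ∩ B) / P(B) = (3/16) / (3/8) = 1/2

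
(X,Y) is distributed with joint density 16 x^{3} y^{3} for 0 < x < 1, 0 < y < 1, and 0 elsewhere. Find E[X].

E[X] = ∫_0^1 ∫_0^1 x × f(x,y) dy dx
= ∫_0^1 ∫_0^1 x × (16 x^{3} y^{3}) dy dx
= \frac{4}{5}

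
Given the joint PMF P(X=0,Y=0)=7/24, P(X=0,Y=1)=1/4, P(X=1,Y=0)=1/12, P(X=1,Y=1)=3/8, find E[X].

First find marginal of X:
P(X=0) = 13/24
P(X=1) = 11/24
E[X] = 0 × 13/24 + 1 × 11/24 = 11/24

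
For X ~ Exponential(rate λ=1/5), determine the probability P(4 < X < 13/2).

P(4 < X < 13/2) = ∫_{4}^{13/2} f(x) dx
where f(x) = \frac{e^{- \frac{x}{5}}}{5}
= - \frac{1}{e^{\frac{13}{10}}} + e^{- \frac{4}{5}}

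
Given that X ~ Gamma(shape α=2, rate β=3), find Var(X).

For X ~ Gamma(shape α=2, rate β=3):
Var(X) = \frac{2}{9}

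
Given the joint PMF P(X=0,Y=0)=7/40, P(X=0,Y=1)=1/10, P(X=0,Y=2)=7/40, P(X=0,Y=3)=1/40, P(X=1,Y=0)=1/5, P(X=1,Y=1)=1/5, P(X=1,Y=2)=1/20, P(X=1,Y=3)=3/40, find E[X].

First find marginal of X:
P(X=0) = 19/40
P(X=1) = 21/40
E[X] = 0 × 19/40 + 1 × 21/40 = 21/40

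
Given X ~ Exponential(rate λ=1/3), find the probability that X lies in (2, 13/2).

P(2 < X < 13/2) = ∫_{2}^{13/2} f(x) dx
where f(x) = \frac{e^{- \frac{x}{3}}}{3}
= - \frac{1}{e^{\frac{13}{6}}} + e^{- \frac{2}{3}}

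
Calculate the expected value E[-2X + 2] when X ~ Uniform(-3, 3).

For X ~ Uniform(-3, 3):
E[X] = 0
E[-2X + 2] = -2 × E[X] + 2 = 2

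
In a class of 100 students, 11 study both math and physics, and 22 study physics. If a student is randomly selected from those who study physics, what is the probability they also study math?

P(A ∩ B) = 11/100
P(B) = 22/100 = 11/50
P(A|B) = P(A ∩ B) / P(B) = (11/100) / (11/50) = 1/2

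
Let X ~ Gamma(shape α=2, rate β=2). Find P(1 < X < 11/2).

P(1 < X < 11/2) = ∫_{1}^{11/2} f(x) dx
where f(x) = 4 x e^{- 2 x}
= \frac{3 \left(-4 + e^{9}\right)}{e^{11}}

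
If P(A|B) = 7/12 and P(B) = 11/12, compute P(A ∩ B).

By definition, P(A|B) = P(A ∩ B) / P(B)
So P(A ∩ B) = P(A|B) × P(B)
= 7/12 × 11/12
= 77/144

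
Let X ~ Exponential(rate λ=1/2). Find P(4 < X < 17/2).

P(4 < X < 17/2) = ∫_{4}^{17/2} f(x) dx
where f(x) = \frac{e^{- \frac{x}{2}}}{2}
= - \frac{1}{e^{\frac{17}{4}}} + e^{-2}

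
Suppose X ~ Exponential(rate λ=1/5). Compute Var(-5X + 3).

For X ~ Exponential(rate λ=1/5):
Var(X) = 25
Var(-5X + 3) = (-5)² × Var(X) = 25 × 25 = 625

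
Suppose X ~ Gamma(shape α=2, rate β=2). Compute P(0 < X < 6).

P(0 < X < 6) = ∫_{0}^{6} f(x) dx
where f(x) = 4 x e^{- 2 x}
= 1 - \frac{13}{e^{12}}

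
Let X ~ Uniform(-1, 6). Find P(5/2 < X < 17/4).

P(5/2 < X < 17/4) = ∫_{5/2}^{17/4} f(x) dx
where f(x) = \frac{1}{7}
= \frac{1}{4}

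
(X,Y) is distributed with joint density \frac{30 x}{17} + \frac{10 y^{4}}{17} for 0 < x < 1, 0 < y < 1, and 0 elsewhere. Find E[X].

E[X] = ∫_0^1 ∫_0^1 x × f(x,y) dy dx
= ∫_0^1 ∫_0^1 x × (\frac{30 x}{17} + \frac{10 y^{4}}{17}) dy dx
= \frac{11}{17}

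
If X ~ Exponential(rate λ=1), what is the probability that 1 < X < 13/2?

P(1 < X < 13/2) = ∫_{1}^{13/2} f(x) dx
where f(x) = e^{- x}
= - \frac{1}{e^{\frac{13}{2}}} + e^{-1}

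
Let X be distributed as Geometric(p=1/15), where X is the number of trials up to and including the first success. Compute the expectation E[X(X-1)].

E[X(X-1)] = E[X² - X] = E[X²] - E[X]
E[X] = 15
E[X²] = Var(X) + (E[X])² = 210 + (15)² = 435
E[X(X-1)] = 435 - 15 = 420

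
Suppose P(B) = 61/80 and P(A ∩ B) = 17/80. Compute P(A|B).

P(A|B) = P(A ∩ B) / P(B)
= (17/80) / (61/80)
= 17/61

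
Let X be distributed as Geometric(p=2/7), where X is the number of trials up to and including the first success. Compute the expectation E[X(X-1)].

E[X(X-1)] = E[X² - X] = E[X²] - E[X]
E[X] = \frac{7}{2}
E[X²] = Var(X) + (E[X])² = \frac{35}{4} + (\frac{7}{2})² = 21
E[X(X-1)] = 21 - \frac{7}{2} = \frac{35}{2}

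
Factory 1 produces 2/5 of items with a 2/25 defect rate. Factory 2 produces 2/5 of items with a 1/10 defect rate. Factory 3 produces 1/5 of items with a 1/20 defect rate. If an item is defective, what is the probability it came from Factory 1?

Using Bayes' theorem:
P(F1) = 2/5, P(D|F1) = 2/25
P(F2) = 2/5, P(D|F2) = 1/10
P(F3) = 1/5, P(D|F3) = 1/20
P(D) = P(D|F1)P(F1) + P(D|F2)P(F2) + P(D|F3)P(F3)
     = \frac{41}{500}
P(F1|D) = P(D|F1)P(F1) / P(D)
= \frac{16}{41}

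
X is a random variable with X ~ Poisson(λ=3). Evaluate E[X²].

Using the identity E[X²] = Var(X) + (E[X])²:
E[X] = 3
Var(X) = 3
E[X²] = 3 + (3)²
= 12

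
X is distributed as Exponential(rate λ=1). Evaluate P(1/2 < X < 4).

P(1/2 < X < 4) = ∫_{1/2}^{4} f(x) dx
where f(x) = e^{- x}
= - \frac{1}{e^{4}} + e^{- \frac{1}{2}}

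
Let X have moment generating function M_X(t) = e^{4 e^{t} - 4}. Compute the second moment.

To find E[X^2], compute M^(2)(0):
M^(1)(t) = 4 e^{t} e^{4 e^{t} - 4}
M^(2)(t) = 16 e^{2 t} e^{4 e^{t} - 4} + 4 e^{t} e^{4 e^{t} - 4}
M^(2)(0) = 20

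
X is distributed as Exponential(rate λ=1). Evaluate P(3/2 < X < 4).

P(3/2 < X < 4) = ∫_{3/2}^{4} f(x) dx
where f(x) = e^{- x}
= - \frac{1}{e^{4}} + e^{- \frac{3}{2}}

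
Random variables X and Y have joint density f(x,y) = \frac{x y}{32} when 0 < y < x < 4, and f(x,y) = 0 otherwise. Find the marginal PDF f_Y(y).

f_Y(y) = ∫_y^4 \frac{x y}{32} dx = \frac{y \left(16 - y^{2}\right)}{64}
for 0 < y < 4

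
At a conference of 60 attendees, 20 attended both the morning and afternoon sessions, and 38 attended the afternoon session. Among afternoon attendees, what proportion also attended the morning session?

P(A ∩ B) = 20/60 = 1/3
P(B) = 38/60 = 19/30
P(A|B) = P(A ∩ B) / P(B) = (1/3) / (19/30) = 10/19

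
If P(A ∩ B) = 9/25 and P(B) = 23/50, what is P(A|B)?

P(A|B) = P(A ∩ B) / P(B)
= (9/25) / (23/50)
= 18/23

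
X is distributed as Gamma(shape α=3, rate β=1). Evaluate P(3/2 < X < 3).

P(3/2 < X < 3) = ∫_{3/2}^{3} f(x) dx
where f(x) = \frac{x^{2} e^{- x}}{2}
= - \frac{17}{2 e^{3}} + \frac{29}{8 e^{\frac{3}{2}}}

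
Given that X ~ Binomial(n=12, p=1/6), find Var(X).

For X ~ Binomial(n=12, p=1/6):
Var(X) = \frac{5}{3}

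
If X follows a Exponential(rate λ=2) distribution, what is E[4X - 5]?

For X ~ Exponential(rate λ=2):
E[X] = \frac{1}{2}
E[4X - 5] = 4 × E[X] - 5 = -3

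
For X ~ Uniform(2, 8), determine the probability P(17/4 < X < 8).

P(17/4 < X < 8) = ∫_{17/4}^{8} f(x) dx
where f(x) = \frac{1}{6}
= \frac{5}{8}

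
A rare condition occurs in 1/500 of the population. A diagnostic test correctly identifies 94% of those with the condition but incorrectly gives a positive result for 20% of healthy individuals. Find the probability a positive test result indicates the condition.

Let D = the rare event, + = positive/flagged.
P(D) = 1/500
P(+|D) = 94/100 = 47/50
P(+|D') = 20/100 = 1/5
P(+) = P(+|D)P(D) + P(+|D')P(D')
     = \frac{47}{50} × \frac{1}{500} + \frac{1}{5} × \frac{499}{500}
     = \frac{5037}{25000}
P(D|+) = P(+|D)P(D)/P(+) = \frac{47}{5037}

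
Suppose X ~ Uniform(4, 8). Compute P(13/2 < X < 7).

P(13/2 < X < 7) = ∫_{13/2}^{7} f(x) dx
where f(x) = \frac{1}{4}
= \frac{1}{8}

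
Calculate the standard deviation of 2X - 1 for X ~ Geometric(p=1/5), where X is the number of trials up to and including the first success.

For X ~ Geometric(p=1/5), where X is the number of trials up to and including the first success:
Var(X) = 20
SD(X) = √(Var(X)) = √(20) = 2 \sqrt{5}
SD(2X - 1) = |2| × SD(X) = 2 × 2 \sqrt{5} = 4 \sqrt{5}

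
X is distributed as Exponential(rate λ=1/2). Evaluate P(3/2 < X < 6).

P(3/2 < X < 6) = ∫_{3/2}^{6} f(x) dx
where f(x) = \frac{e^{- \frac{x}{2}}}{2}
= - \frac{1}{e^{3}} + e^{- \frac{3}{4}}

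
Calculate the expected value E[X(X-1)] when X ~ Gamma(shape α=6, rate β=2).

E[X(X-1)] = E[X² - X] = E[X²] - E[X]
E[X] = 3
E[X²] = Var(X) + (E[X])² = \frac{3}{2} + (3)² = \frac{21}{2}
E[X(X-1)] = \frac{21}{2} - 3 = \frac{15}{2}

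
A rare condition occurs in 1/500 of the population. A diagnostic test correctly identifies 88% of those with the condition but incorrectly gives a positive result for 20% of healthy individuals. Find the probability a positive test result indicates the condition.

Let D = the rare event, + = positive/flagged.
P(D) = 1/500
P(+|D) = 88/100 = 22/25
P(+|D') = 20/100 = 1/5
P(+) = P(+|D)P(D) + P(+|D')P(D')
     = \frac{22}{25} × \frac{1}{500} + \frac{1}{5} × \frac{499}{500}
     = \frac{2517}{12500}
P(D|+) = P(+|D)P(D)/P(+) = \frac{22}{2517}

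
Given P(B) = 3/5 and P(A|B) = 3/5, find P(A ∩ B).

By definition, P(A|B) = P(A ∩ B) / P(B)
So P(A ∩ B) = P(A|B) × P(B)
= 3/5 × 3/5
= 9/25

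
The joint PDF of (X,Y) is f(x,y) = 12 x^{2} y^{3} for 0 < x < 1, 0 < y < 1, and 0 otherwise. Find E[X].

E[X] = ∫_0^1 ∫_0^1 x × f(x,y) dy dx
= ∫_0^1 ∫_0^1 x × (12 x^{2} y^{3}) dy dx
= \frac{3}{4}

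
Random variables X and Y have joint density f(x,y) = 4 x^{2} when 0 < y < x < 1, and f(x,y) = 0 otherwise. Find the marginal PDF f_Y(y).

f_Y(y) = ∫_y^1 4 x^{2} dx = \frac{4}{3} - \frac{4 y^{3}}{3}
for 0 < y < 1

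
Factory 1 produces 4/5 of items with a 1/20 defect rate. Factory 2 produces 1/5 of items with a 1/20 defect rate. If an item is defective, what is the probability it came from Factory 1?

Using Bayes' theorem:
P(F1) = 4/5, P(D|F1) = 1/20
P(F2) = 1/5, P(D|F2) = 1/20
P(D) = P(D|F1)P(F1) + P(D|F2)P(F2)
     = \frac{1}{20}
P(F1|D) = P(D|F1)P(F1) / P(D)
= \frac{4}{5}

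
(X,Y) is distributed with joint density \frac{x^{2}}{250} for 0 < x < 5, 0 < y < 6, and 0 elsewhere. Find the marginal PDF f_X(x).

f_X(x) = ∫_0^6 f(x,y) dy
= ∫_0^6 \frac{x^{2}}{250} dy
= \frac{3 x^{2}}{125} for 0 < x < 5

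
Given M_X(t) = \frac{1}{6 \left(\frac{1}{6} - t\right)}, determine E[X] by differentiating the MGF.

To find E[X], compute M^(1)(0):
M^(1)(t) = \frac{1}{6 \left(\frac{1}{6} - t\right)^{2}}
M^(1)(0) = 6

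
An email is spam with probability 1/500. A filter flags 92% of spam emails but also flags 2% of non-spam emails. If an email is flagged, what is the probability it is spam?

Let D = the rare event, + = positive/flagged.
P(D) = 1/500
P(+|D) = 92/100 = 23/25
P(+|D') = 2/100 = 1/50
P(+) = P(+|D)P(D) + P(+|D')P(D')
     = \frac{23}{25} × \frac{1}{500} + \frac{1}{50} × \frac{499}{500}
     = \frac{109}{5000}
P(D|+) = P(+|D)P(D)/P(+) = \frac{46}{545}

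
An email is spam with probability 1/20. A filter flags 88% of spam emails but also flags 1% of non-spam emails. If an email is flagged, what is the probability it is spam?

Let D = the rare event, + = positive/flagged.
P(D) = 1/20
P(+|D) = 88/100 = 22/25
P(+|D') = 1/100
P(+) = P(+|D)P(D) + P(+|D')P(D')
     = \frac{22}{25} × \frac{1}{20} + \frac{1}{100} × \frac{19}{20}
     = \frac{107}{2000}
P(D|+) = P(+|D)P(D)/P(+) = \frac{88}{107}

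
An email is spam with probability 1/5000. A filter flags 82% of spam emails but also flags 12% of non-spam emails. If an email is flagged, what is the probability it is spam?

Let D = the rare event, + = positive/flagged.
P(D) = 1/5000
P(+|D) = 82/100 = 41/50
P(+|D') = 12/100 = 3/25
P(+) = P(+|D)P(D) + P(+|D')P(D')
     = \frac{41}{50} × \frac{1}{5000} + \frac{3}{25} × \frac{4999}{5000}
     = \frac{6007}{50000}
P(D|+) = P(+|D)P(D)/P(+) = \frac{41}{30035}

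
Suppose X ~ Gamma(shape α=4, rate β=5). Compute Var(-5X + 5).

For X ~ Gamma(shape α=4, rate β=5):
Var(X) = \frac{4}{25}
Var(-5X + 5) = (-5)² × Var(X) = 25 × \frac{4}{25} = 4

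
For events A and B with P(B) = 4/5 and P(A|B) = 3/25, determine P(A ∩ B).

By definition, P(A|B) = P(A ∩ B) / P(B)
So P(A ∩ B) = P(A|B) × P(B)
= 3/25 × 4/5
= 12/125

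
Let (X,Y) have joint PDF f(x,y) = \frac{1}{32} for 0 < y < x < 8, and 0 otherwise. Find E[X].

f_X(x) = ∫_0^x \frac{1}{32} dy = \frac{x}{32}
E[X] = ∫_0^8 x × (\frac{x}{32}) dx = \frac{16}{3}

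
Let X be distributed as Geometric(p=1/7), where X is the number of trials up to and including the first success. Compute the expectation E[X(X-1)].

E[X(X-1)] = E[X² - X] = E[X²] - E[X]
E[X] = 7
E[X²] = Var(X) + (E[X])² = 42 + (7)² = 91
E[X(X-1)] = 91 - 7 = 84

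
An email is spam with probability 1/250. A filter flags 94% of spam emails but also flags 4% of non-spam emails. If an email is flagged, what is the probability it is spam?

Let D = the rare event, + = positive/flagged.
P(D) = 1/250
P(+|D) = 94/100 = 47/50
P(+|D') = 4/100 = 1/25
P(+) = P(+|D)P(D) + P(+|D')P(D')
     = \frac{47}{50} × \frac{1}{250} + \frac{1}{25} × \frac{249}{250}
     = \frac{109}{2500}
P(D|+) = P(+|D)P(D)/P(+) = \frac{47}{545}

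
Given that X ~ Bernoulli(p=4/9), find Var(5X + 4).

For X ~ Bernoulli(p=4/9):
Var(X) = \frac{20}{81}
Var(5X + 4) = (5)² × Var(X) = 25 × \frac{20}{81} = \frac{500}{81}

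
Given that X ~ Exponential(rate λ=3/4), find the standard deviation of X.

For X ~ Exponential(rate λ=3/4):
Var(X) = \frac{16}{9}
SD(X) = √(Var(X)) = √(\frac{16}{9}) = \frac{4}{3}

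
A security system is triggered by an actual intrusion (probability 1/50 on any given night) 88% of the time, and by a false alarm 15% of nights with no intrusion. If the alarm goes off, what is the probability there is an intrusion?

Let D = the rare event, + = positive/flagged.
P(D) = 1/50
P(+|D) = 88/100 = 22/25
P(+|D') = 15/100 = 3/20
P(+) = P(+|D)P(D) + P(+|D')P(D')
     = \frac{22}{25} × \frac{1}{50} + \frac{3}{20} × \frac{49}{50}
     = \frac{823}{5000}
P(D|+) = P(+|D)P(D)/P(+) = \frac{88}{823}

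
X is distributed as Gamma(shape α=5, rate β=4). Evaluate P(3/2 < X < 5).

P(3/2 < X < 5) = ∫_{3/2}^{5} f(x) dx
where f(x) = \frac{128 x^{4} e^{- 4 x}}{3}
= \frac{-8221 + 115 e^{14}}{e^{20}}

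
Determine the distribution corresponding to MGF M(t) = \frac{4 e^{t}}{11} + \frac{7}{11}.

The MGF M(t) = \frac{4 e^{t}}{11} + \frac{7}{11} is the standard form for the Bernoulli distribution.
Comparing with the known MGF formula identifies: Bernoulli(p=4/11)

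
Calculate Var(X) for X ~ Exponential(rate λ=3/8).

For X ~ Exponential(rate λ=3/8):
Var(X) = \frac{64}{9}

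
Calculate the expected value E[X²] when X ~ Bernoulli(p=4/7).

Using the identity E[X²] = Var(X) + (E[X])²:
E[X] = \frac{4}{7}
Var(X) = \frac{12}{49}
E[X²] = \frac{12}{49} + (\frac{4}{7})²
= \frac{4}{7}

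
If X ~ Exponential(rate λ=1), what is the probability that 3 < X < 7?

P(3 < X < 7) = ∫_{3}^{7} f(x) dx
where f(x) = e^{- x}
= - \frac{1 - e^{4}}{e^{7}}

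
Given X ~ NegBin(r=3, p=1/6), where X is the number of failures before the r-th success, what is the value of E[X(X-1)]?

E[X(X-1)] = E[X² - X] = E[X²] - E[X]
E[X] = 15
E[X²] = Var(X) + (E[X])² = 90 + (15)² = 315
E[X(X-1)] = 315 - 15 = 300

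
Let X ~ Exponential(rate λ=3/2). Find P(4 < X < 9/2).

P(4 < X < 9/2) = ∫_{4}^{9/2} f(x) dx
where f(x) = \frac{3 e^{- \frac{3 x}{2}}}{2}
= - \frac{1}{e^{\frac{27}{4}}} + e^{-6}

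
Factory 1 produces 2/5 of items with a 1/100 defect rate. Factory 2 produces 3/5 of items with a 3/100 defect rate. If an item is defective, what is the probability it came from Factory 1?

Using Bayes' theorem:
P(F1) = 2/5, P(D|F1) = 1/100
P(F2) = 3/5, P(D|F2) = 3/100
P(D) = P(D|F1)P(F1) + P(D|F2)P(F2)
     = \frac{11}{500}
P(F1|D) = P(D|F1)P(F1) / P(D)
= \frac{2}{11}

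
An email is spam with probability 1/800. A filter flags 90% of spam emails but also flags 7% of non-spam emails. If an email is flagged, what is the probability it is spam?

Let D = the rare event, + = positive/flagged.
P(D) = 1/800
P(+|D) = 90/100 = 9/10
P(+|D') = 7/100
P(+) = P(+|D)P(D) + P(+|D')P(D')
     = \frac{9}{10} × \frac{1}{800} + \frac{7}{100} × \frac{799}{800}
     = \frac{5683}{80000}
P(D|+) = P(+|D)P(D)/P(+) = \frac{90}{5683}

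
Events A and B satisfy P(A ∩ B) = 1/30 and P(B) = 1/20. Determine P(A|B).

P(A|B) = P(A ∩ B) / P(B)
= (1/30) / (1/20)
= 2/3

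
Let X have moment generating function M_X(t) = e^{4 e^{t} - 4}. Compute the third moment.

To find E[X^3], compute M^(3)(0):
M^(1)(t) = 4 e^{t} e^{4 e^{t} - 4}
M^(2)(t) = 16 e^{2 t} e^{4 e^{t} - 4} + 4 e^{t} e^{4 e^{t} - 4}
M^(3)(t) = 64 e^{3 t} e^{4 e^{t} - 4} + 48 e^{2 t} e^{4 e^{t} - 4} + 4 e^{t} e^{4 e^{t} - 4}
M^(3)(0) = 116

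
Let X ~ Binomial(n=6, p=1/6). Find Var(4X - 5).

For X ~ Binomial(n=6, p=1/6):
Var(X) = \frac{5}{6}
Var(4X - 5) = (4)² × Var(X) = 16 × \frac{5}{6} = \frac{40}{3}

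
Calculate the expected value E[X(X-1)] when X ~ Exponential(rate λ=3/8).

E[X(X-1)] = E[X² - X] = E[X²] - E[X]
E[X] = \frac{8}{3}
E[X²] = Var(X) + (E[X])² = \frac{64}{9} + (\frac{8}{3})² = \frac{128}{9}
E[X(X-1)] = \frac{128}{9} - \frac{8}{3} = \frac{104}{9}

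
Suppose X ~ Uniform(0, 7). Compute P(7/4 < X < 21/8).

P(7/4 < X < 21/8) = ∫_{7/4}^{21/8} f(x) dx
where f(x) = \frac{1}{7}
= \frac{1}{8}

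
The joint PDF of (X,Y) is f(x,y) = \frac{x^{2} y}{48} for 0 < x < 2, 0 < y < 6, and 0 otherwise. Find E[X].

f_X(x) = ∫_0^6 \frac{x^{2} y}{48} dy = \frac{3 x^{2}}{8}
E[X] = ∫_0^2 x × (\frac{3 x^{2}}{8}) dx = \frac{3}{2}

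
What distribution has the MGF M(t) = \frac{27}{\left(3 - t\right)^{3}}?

The MGF M(t) = \frac{27}{\left(3 - t\right)^{3}} is the standard form for the Gamma distribution.
Comparing with the known MGF formula identifies: Gamma(shape α=3, rate β=3)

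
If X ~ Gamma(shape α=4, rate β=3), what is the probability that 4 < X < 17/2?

P(4 < X < 17/2) = ∫_{4}^{17/2} f(x) dx
where f(x) = \frac{27 x^{3} e^{- 3 x}}{2}
= - \frac{49843}{16 e^{\frac{51}{2}}} + \frac{373}{e^{12}}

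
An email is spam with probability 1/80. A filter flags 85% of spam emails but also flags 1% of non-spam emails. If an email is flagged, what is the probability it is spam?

Let D = the rare event, + = positive/flagged.
P(D) = 1/80
P(+|D) = 85/100 = 17/20
P(+|D') = 1/100
P(+) = P(+|D)P(D) + P(+|D')P(D')
     = \frac{17}{20} × \frac{1}{80} + \frac{1}{100} × \frac{79}{80}
     = \frac{41}{2000}
P(D|+) = P(+|D)P(D)/P(+) = \frac{85}{164}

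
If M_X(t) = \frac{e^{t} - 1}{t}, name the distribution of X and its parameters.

The MGF M(t) = \frac{e^{t} - 1}{t} is the standard form for the Uniform distribution.
Comparing with the known MGF formula identifies: Uniform(0, 1)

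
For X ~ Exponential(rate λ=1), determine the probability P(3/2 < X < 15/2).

P(3/2 < X < 15/2) = ∫_{3/2}^{15/2} f(x) dx
where f(x) = e^{- x}
= - \frac{1 - e^{6}}{e^{\frac{15}{2}}}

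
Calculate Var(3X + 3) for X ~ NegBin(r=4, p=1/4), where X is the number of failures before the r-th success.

For X ~ NegBin(r=4, p=1/4), where X is the number of failures before the r-th success:
Var(X) = 48
Var(3X + 3) = (3)² × Var(X) = 9 × 48 = 432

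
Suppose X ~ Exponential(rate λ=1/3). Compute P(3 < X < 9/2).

P(3 < X < 9/2) = ∫_{3}^{9/2} f(x) dx
where f(x) = \frac{e^{- \frac{x}{3}}}{3}
= - \frac{1}{e^{\frac{3}{2}}} + e^{-1}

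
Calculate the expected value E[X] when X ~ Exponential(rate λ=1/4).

For X ~ Exponential(rate λ=1/4), the expected value is:
E[X] = 4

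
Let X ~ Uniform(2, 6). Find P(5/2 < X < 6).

P(5/2 < X < 6) = ∫_{5/2}^{6} f(x) dx
where f(x) = \frac{1}{4}
= \frac{7}{8}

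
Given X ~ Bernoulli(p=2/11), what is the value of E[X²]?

Using the identity E[X²] = Var(X) + (E[X])²:
E[X] = \frac{2}{11}
Var(X) = \frac{18}{121}
E[X²] = \frac{18}{121} + (\frac{2}{11})²
= \frac{2}{11}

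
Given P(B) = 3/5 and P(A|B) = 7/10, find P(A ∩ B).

By definition, P(A|B) = P(A ∩ B) / P(B)
So P(A ∩ B) = P(A|B) × P(B)
= 7/10 × 3/5
= 21/50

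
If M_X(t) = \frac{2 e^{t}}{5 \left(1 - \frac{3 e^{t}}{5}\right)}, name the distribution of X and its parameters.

The MGF M(t) = \frac{2 e^{t}}{5 \left(1 - \frac{3 e^{t}}{5}\right)} is the standard form for the Geometric distribution.
Comparing with the known MGF formula identifies: Geometric(p=2/5), X = trial number of first success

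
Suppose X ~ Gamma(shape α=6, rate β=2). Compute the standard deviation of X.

For X ~ Gamma(shape α=6, rate β=2):
Var(X) = \frac{3}{2}
SD(X) = √(Var(X)) = √(\frac{3}{2}) = \frac{\sqrt{6}}{2}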